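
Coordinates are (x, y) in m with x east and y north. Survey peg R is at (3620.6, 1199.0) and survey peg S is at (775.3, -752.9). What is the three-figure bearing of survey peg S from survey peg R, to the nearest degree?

236°

Δeast = 775.3 − 3620.6 = -2845.30; Δnorth = -752.9 − 1199.0 = -1951.90.
Bearing = atan2(Δeast, Δnorth) mod 360° = 235.55° ≈ 236°.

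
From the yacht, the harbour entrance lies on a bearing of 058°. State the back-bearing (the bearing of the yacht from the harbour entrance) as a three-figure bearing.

Back-bearing = 058° + 180° = 238°.

238°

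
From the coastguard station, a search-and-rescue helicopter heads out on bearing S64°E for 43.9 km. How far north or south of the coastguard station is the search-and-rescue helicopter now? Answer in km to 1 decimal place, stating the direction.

19.2 km south

Leg 1 (S64°E, 43.9 km): east 43.9 sin 116° = 39.46, north 43.9 cos 116° = -19.24
Net north component: -19.24 km.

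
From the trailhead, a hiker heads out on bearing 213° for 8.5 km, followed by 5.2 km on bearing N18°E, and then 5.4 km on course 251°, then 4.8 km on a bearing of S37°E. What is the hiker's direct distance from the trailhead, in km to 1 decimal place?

9.4 km

Leg 1 (213°, 8.5 km): east 8.5 sin 213° = -4.63, north 8.5 cos 213° = -7.13
Leg 2 (N18°E, 5.2 km): east 5.2 sin 18° = 1.61, north 5.2 cos 18° = 4.95
Leg 3 (251°, 5.4 km): east 5.4 sin 251° = -5.11, north 5.4 cos 251° = -1.76
Leg 4 (S37°E, 4.8 km): east 4.8 sin 143° = 2.89, north 4.8 cos 143° = -3.83
Net: -5.24 east, -7.77 north. Distance = √((-5.24)² + (-7.77)²) = 9.376 km.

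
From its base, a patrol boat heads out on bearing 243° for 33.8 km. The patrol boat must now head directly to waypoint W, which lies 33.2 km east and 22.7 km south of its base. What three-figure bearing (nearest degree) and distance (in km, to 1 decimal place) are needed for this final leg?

097°, 63.7 km

Leg 1 (243°, 33.8 km): east 33.8 sin 243° = -30.12, north 33.8 cos 243° = -15.34
Current position: (-30.12, -15.34). Target: (33.2, -22.7). Remaining: Δeast = 63.32, Δnorth = -7.36.
Bearing = atan2(63.32, -7.36) mod 360° = 96.63°; distance = √((63.32)² + (-7.36)²) = 63.742 km.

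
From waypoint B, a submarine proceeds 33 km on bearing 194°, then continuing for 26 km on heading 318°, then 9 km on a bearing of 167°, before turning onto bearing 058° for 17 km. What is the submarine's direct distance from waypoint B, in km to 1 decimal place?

15.3 km

Leg 1 (194°, 33 km): east 33 sin 194° = -7.98, north 33 cos 194° = -32.02
Leg 2 (318°, 26 km): east 26 sin 318° = -17.40, north 26 cos 318° = 19.32
Leg 3 (167°, 9 km): east 9 sin 167° = 2.02, north 9 cos 167° = -8.77
Leg 4 (058°, 17 km): east 17 sin 58° = 14.42, north 17 cos 58° = 9.01
Net: -8.94 east, -12.46 north. Distance = √((-8.94)² + (-12.46)²) = 15.334 km.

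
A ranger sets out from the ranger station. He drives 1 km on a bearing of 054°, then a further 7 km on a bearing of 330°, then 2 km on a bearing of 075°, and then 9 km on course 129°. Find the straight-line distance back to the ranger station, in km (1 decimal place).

6.4 km

Leg 1 (054°, 1 km): east 1 sin 54° = 0.81, north 1 cos 54° = 0.59
Leg 2 (330°, 7 km): east 7 sin 330° = -3.50, north 7 cos 330° = 6.06
Leg 3 (075°, 2 km): east 2 sin 75° = 1.93, north 2 cos 75° = 0.52
Leg 4 (129°, 9 km): east 9 sin 129° = 6.99, north 9 cos 129° = -5.66
Net: 6.24 east, 1.50 north. Distance = √((6.24)² + (1.50)²) = 6.414 km.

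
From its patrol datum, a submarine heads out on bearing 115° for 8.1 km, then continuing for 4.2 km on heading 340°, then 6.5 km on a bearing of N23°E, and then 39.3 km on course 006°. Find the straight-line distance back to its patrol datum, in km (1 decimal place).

47.3 km

Leg 1 (115°, 8.1 km): east 8.1 sin 115° = 7.34, north 8.1 cos 115° = -3.42
Leg 2 (340°, 4.2 km): east 4.2 sin 340° = -1.44, north 4.2 cos 340° = 3.95
Leg 3 (N23°E, 6.5 km): east 6.5 sin 23° = 2.54, north 6.5 cos 23° = 5.98
Leg 4 (006°, 39.3 km): east 39.3 sin 6° = 4.11, north 39.3 cos 6° = 39.08
Net: 12.55 east, 45.59 north. Distance = √((12.55)² + (45.59)²) = 47.288 km.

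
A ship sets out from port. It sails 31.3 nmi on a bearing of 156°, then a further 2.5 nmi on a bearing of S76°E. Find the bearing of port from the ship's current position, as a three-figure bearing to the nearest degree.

333°

Leg 1 (156°, 31.3 nmi): east 31.3 sin 156° = 12.73, north 31.3 cos 156° = -28.59
Leg 2 (S76°E, 2.5 nmi): east 2.5 sin 104° = 2.43, north 2.5 cos 104° = -0.60
Net displacement: 15.16 east, -29.20 north. Direction back to start is (-15.16, 29.20): bearing = atan2(-15.16, 29.20) mod 360° = 332.57° ≈ 333°.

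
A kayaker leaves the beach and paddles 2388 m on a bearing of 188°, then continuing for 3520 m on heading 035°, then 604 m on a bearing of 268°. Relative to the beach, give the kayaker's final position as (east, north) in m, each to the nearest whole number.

(1083, 498)

Leg 1 (188°, 2388 m): east 2388 sin 188° = -332.35, north 2388 cos 188° = -2364.76
Leg 2 (035°, 3520 m): east 3520 sin 35° = 2018.99, north 3520 cos 35° = 2883.42
Leg 3 (268°, 604 m): east 604 sin 268° = -603.63, north 604 cos 268° = -21.08
Summing: 1083.01 m east, 497.58 m north → (1083, 498).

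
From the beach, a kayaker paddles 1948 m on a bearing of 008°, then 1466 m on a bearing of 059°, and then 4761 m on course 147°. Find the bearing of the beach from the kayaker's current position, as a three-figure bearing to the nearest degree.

Leg 1 (008°, 1948 m): east 1948 sin 8° = 271.11, north 1948 cos 8° = 1929.04
Leg 2 (059°, 1466 m): east 1466 sin 59° = 1256.61, north 1466 cos 59° = 755.05
Leg 3 (147°, 4761 m): east 4761 sin 147° = 2593.03, north 4761 cos 147° = -3992.91
Net displacement: 4120.74 east, -1308.82 north. Direction back to start is (-4120.74, 1308.82): bearing = atan2(-4120.74, 1308.82) mod 360° = 287.62° ≈ 288°.

288°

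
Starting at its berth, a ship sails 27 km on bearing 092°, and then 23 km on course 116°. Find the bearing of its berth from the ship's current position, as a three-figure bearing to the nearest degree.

283°

Leg 1 (092°, 27 km): east 27 sin 92° = 26.98, north 27 cos 92° = -0.94
Leg 2 (116°, 23 km): east 23 sin 116° = 20.67, north 23 cos 116° = -10.08
Net displacement: 47.66 east, -11.02 north. Direction back to start is (-47.66, 11.02): bearing = atan2(-47.66, 11.02) mod 360° = 283.03° ≈ 283°.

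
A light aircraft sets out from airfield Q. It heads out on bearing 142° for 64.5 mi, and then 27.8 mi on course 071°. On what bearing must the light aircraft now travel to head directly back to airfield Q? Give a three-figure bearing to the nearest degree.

Leg 1 (142°, 64.5 mi): east 64.5 sin 142° = 39.71, north 64.5 cos 142° = -50.83
Leg 2 (071°, 27.8 mi): east 27.8 sin 71° = 26.29, north 27.8 cos 71° = 9.05
Net displacement: 66.00 east, -41.78 north. Direction back to start is (-66.00, 41.78): bearing = atan2(-66.00, 41.78) mod 360° = 302.33° ≈ 302°.

302°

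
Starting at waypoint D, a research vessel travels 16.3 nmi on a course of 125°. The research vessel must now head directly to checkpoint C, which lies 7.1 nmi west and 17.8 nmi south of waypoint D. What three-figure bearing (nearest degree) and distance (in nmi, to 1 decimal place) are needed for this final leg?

Leg 1 (125°, 16.3 nmi): east 16.3 sin 125° = 13.35, north 16.3 cos 125° = -9.35
Current position: (13.35, -9.35). Target: (-7.1, -17.8). Remaining: Δeast = -20.45, Δnorth = -8.45.
Bearing = atan2(-20.45, -8.45) mod 360° = 247.55°; distance = √((-20.45)² + (-8.45)²) = 22.129 nmi.

248°, 22.1 nmi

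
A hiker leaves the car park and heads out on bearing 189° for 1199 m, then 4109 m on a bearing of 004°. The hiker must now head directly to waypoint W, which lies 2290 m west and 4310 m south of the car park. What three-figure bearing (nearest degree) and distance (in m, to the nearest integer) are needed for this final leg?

198°, 7610 m

Leg 1 (189°, 1199 m): east 1199 sin 189° = -187.56, north 1199 cos 189° = -1184.24
Leg 2 (004°, 4109 m): east 4109 sin 4° = 286.63, north 4109 cos 4° = 4098.99
Current position: (99.06, 2914.75). Target: (-2290, -4310). Remaining: Δeast = -2389.06, Δnorth = -7224.75.
Bearing = atan2(-2389.06, -7224.75) mod 360° = 198.30°; distance = √((-2389.06)² + (-7224.75)²) = 7609.512 m.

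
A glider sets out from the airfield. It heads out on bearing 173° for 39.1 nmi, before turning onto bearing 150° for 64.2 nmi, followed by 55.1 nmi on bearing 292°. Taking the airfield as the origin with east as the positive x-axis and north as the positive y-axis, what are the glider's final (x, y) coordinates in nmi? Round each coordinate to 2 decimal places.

Leg 1 (173°, 39.1 nmi): east 39.1 sin 173° = 4.77, north 39.1 cos 173° = -38.81
Leg 2 (150°, 64.2 nmi): east 64.2 sin 150° = 32.10, north 64.2 cos 150° = -55.60
Leg 3 (292°, 55.1 nmi): east 55.1 sin 292° = -51.09, north 55.1 cos 292° = 20.64
Summing: -14.22 nmi east, -73.77 nmi north → (-14.22, -73.77).

(-14.22, -73.77)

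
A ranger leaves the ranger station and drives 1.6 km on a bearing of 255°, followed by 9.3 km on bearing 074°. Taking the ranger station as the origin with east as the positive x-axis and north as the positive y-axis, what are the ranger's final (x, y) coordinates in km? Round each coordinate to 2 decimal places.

Leg 1 (255°, 1.6 km): east 1.6 sin 255° = -1.55, north 1.6 cos 255° = -0.41
Leg 2 (074°, 9.3 km): east 9.3 sin 74° = 8.94, north 9.3 cos 74° = 2.56
Summing: 7.39 km east, 2.15 km north → (7.39, 2.15).

(7.39, 2.15)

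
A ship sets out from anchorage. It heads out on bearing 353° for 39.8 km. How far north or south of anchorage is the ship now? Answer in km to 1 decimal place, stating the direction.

39.5 km north

Leg 1 (353°, 39.8 km): east 39.8 sin 353° = -4.85, north 39.8 cos 353° = 39.50
Net north component: 39.50 km.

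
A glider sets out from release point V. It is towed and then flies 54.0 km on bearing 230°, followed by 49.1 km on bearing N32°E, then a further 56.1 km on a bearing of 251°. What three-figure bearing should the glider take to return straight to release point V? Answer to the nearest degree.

081°

Leg 1 (230°, 54.0 km): east 54.0 sin 230° = -41.37, north 54.0 cos 230° = -34.71
Leg 2 (N32°E, 49.1 km): east 49.1 sin 32° = 26.02, north 49.1 cos 32° = 41.64
Leg 3 (251°, 56.1 km): east 56.1 sin 251° = -53.04, north 56.1 cos 251° = -18.26
Net displacement: -68.39 east, -11.34 north. Direction back to start is (68.39, 11.34): bearing = atan2(68.39, 11.34) mod 360° = 80.59° ≈ 081°.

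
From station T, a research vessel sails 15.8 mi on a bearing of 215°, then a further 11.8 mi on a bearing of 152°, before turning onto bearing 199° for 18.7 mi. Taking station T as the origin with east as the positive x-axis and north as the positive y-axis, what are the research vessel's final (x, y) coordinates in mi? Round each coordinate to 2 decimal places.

(-9.61, -41.04)

Leg 1 (215°, 15.8 mi): east 15.8 sin 215° = -9.06, north 15.8 cos 215° = -12.94
Leg 2 (152°, 11.8 mi): east 11.8 sin 152° = 5.54, north 11.8 cos 152° = -10.42
Leg 3 (199°, 18.7 mi): east 18.7 sin 199° = -6.09, north 18.7 cos 199° = -17.68
Summing: -9.61 mi east, -41.04 mi north → (-9.61, -41.04).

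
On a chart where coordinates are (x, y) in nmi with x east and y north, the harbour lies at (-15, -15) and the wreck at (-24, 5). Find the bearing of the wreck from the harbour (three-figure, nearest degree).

Δeast = -24 − -15 = -9.00; Δnorth = 5 − -15 = 20.00.
Bearing = atan2(Δeast, Δnorth) mod 360° = 335.77° ≈ 336°.

336°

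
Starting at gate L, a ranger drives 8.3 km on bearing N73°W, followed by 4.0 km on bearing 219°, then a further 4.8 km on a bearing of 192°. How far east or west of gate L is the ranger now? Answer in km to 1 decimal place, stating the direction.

Leg 1 (N73°W, 8.3 km): east 8.3 sin 287° = -7.94, north 8.3 cos 287° = 2.43
Leg 2 (219°, 4.0 km): east 4.0 sin 219° = -2.52, north 4.0 cos 219° = -3.11
Leg 3 (192°, 4.8 km): east 4.8 sin 192° = -1.00, north 4.8 cos 192° = -4.70
Net east component: -11.45 km.

11.5 km west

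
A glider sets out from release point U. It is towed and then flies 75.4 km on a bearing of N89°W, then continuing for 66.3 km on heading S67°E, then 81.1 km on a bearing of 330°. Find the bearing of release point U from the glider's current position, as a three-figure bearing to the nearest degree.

130°

Leg 1 (N89°W, 75.4 km): east 75.4 sin 271° = -75.39, north 75.4 cos 271° = 1.32
Leg 2 (S67°E, 66.3 km): east 66.3 sin 113° = 61.03, north 66.3 cos 113° = -25.91
Leg 3 (330°, 81.1 km): east 81.1 sin 330° = -40.55, north 81.1 cos 330° = 70.23
Net displacement: -54.91 east, 45.65 north. Direction back to start is (54.91, -45.65): bearing = atan2(54.91, -45.65) mod 360° = 129.74° ≈ 130°.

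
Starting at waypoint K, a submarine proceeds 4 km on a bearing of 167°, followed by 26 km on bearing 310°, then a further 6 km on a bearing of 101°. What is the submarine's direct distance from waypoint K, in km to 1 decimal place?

Leg 1 (167°, 4 km): east 4 sin 167° = 0.90, north 4 cos 167° = -3.90
Leg 2 (310°, 26 km): east 26 sin 310° = -19.92, north 26 cos 310° = 16.71
Leg 3 (101°, 6 km): east 6 sin 101° = 5.89, north 6 cos 101° = -1.14
Net: -13.13 east, 11.67 north. Distance = √((-13.13)² + (11.67)²) = 17.565 km.

17.6 km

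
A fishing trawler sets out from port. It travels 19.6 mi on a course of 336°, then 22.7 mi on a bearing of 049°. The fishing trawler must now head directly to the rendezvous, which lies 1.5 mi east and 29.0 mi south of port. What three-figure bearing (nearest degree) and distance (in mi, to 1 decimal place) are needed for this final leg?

187°, 62.3 mi

Leg 1 (336°, 19.6 mi): east 19.6 sin 336° = -7.97, north 19.6 cos 336° = 17.91
Leg 2 (049°, 22.7 mi): east 22.7 sin 49° = 17.13, north 22.7 cos 49° = 14.89
Current position: (9.16, 32.80). Target: (1.5, -29.0). Remaining: Δeast = -7.66, Δnorth = -61.80.
Bearing = atan2(-7.66, -61.80) mod 360° = 187.07°; distance = √((-7.66)² + (-61.80)²) = 62.271 mi.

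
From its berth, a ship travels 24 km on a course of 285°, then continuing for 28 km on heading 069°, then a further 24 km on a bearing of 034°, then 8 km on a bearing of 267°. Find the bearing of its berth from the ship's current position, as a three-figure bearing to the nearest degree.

Leg 1 (285°, 24 km): east 24 sin 285° = -23.18, north 24 cos 285° = 6.21
Leg 2 (069°, 28 km): east 28 sin 69° = 26.14, north 28 cos 69° = 10.03
Leg 3 (034°, 24 km): east 24 sin 34° = 13.42, north 24 cos 34° = 19.90
Leg 4 (267°, 8 km): east 8 sin 267° = -7.99, north 8 cos 267° = -0.42
Net displacement: 8.39 east, 35.72 north. Direction back to start is (-8.39, -35.72): bearing = atan2(-8.39, -35.72) mod 360° = 193.22° ≈ 193°.

193°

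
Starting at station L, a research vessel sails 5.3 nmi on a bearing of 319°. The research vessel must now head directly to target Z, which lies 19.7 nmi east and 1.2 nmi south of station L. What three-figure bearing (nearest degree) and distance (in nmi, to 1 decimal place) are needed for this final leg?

Leg 1 (319°, 5.3 nmi): east 5.3 sin 319° = -3.48, north 5.3 cos 319° = 4.00
Current position: (-3.48, 4.00). Target: (19.7, -1.2). Remaining: Δeast = 23.18, Δnorth = -5.20.
Bearing = atan2(23.18, -5.20) mod 360° = 102.65°; distance = √((23.18)² + (-5.20)²) = 23.753 nmi.

103°, 23.8 nmi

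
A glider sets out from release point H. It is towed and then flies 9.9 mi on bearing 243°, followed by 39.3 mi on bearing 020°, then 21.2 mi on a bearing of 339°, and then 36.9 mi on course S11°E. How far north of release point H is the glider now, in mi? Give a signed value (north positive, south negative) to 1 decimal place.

16.0 mi

Leg 1 (243°, 9.9 mi): east 9.9 sin 243° = -8.82, north 9.9 cos 243° = -4.49
Leg 2 (020°, 39.3 mi): east 39.3 sin 20° = 13.44, north 39.3 cos 20° = 36.93
Leg 3 (339°, 21.2 mi): east 21.2 sin 339° = -7.60, north 21.2 cos 339° = 19.79
Leg 4 (S11°E, 36.9 mi): east 36.9 sin 169° = 7.04, north 36.9 cos 169° = -36.22
Net north component: 16.01 mi.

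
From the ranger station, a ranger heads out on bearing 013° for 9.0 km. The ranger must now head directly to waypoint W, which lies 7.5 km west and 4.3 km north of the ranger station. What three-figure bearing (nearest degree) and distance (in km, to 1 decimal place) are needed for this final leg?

Leg 1 (013°, 9.0 km): east 9.0 sin 13° = 2.02, north 9.0 cos 13° = 8.77
Current position: (2.02, 8.77). Target: (-7.5, 4.3). Remaining: Δeast = -9.52, Δnorth = -4.47.
Bearing = atan2(-9.52, -4.47) mod 360° = 244.86°; distance = √((-9.52)² + (-4.47)²) = 10.521 km.

245°, 10.5 km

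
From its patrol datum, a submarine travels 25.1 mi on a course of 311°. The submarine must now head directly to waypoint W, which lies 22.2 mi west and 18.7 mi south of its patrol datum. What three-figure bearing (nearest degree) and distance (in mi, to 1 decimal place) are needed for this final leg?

Leg 1 (311°, 25.1 mi): east 25.1 sin 311° = -18.94, north 25.1 cos 311° = 16.47
Current position: (-18.94, 16.47). Target: (-22.2, -18.7). Remaining: Δeast = -3.26, Δnorth = -35.17.
Bearing = atan2(-3.26, -35.17) mod 360° = 185.29°; distance = √((-3.26)² + (-35.17)²) = 35.318 mi.

185°, 35.3 mi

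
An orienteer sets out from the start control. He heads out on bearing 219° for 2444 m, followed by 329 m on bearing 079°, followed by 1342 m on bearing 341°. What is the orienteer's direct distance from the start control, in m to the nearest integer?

Leg 1 (219°, 2444 m): east 2444 sin 219° = -1538.06, north 2444 cos 219° = -1899.34
Leg 2 (079°, 329 m): east 329 sin 79° = 322.96, north 329 cos 79° = 62.78
Leg 3 (341°, 1342 m): east 1342 sin 341° = -436.91, north 1342 cos 341° = 1268.89
Net: -1652.02 east, -567.68 north. Distance = √((-1652.02)² + (-567.68)²) = 1746.832 m.

1747 m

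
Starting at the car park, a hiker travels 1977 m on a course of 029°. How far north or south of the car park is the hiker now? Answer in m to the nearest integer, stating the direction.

1729 m north

Leg 1 (029°, 1977 m): east 1977 sin 29° = 958.47, north 1977 cos 29° = 1729.12
Net north component: 1729.12 m.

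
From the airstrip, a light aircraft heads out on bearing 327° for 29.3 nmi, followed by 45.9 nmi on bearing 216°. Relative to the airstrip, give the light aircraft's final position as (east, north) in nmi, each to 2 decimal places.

(-42.94, -12.56)

Leg 1 (327°, 29.3 nmi): east 29.3 sin 327° = -15.96, north 29.3 cos 327° = 24.57
Leg 2 (216°, 45.9 nmi): east 45.9 sin 216° = -26.98, north 45.9 cos 216° = -37.13
Summing: -42.94 nmi east, -12.56 nmi north → (-42.94, -12.56).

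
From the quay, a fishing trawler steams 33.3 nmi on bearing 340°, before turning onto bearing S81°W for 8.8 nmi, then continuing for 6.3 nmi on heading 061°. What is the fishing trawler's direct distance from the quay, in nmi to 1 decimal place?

Leg 1 (340°, 33.3 nmi): east 33.3 sin 340° = -11.39, north 33.3 cos 340° = 31.29
Leg 2 (S81°W, 8.8 nmi): east 8.8 sin 261° = -8.69, north 8.8 cos 261° = -1.38
Leg 3 (061°, 6.3 nmi): east 6.3 sin 61° = 5.51, north 6.3 cos 61° = 3.05
Net: -14.57 east, 32.97 north. Distance = √((-14.57)² + (32.97)²) = 36.046 nmi.

36.0 nmi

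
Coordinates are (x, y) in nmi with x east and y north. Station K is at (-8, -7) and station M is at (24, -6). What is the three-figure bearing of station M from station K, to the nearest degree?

Δeast = 24 − -8 = 32.00; Δnorth = -6 − -7 = 1.00.
Bearing = atan2(Δeast, Δnorth) mod 360° = 88.21° ≈ 088°.

088°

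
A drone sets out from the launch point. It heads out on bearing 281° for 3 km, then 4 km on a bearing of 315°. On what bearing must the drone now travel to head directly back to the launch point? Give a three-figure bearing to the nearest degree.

121°

Leg 1 (281°, 3 km): east 3 sin 281° = -2.94, north 3 cos 281° = 0.57
Leg 2 (315°, 4 km): east 4 sin 315° = -2.83, north 4 cos 315° = 2.83
Net displacement: -5.77 east, 3.40 north. Direction back to start is (5.77, -3.40): bearing = atan2(5.77, -3.40) mod 360° = 120.50° ≈ 121°.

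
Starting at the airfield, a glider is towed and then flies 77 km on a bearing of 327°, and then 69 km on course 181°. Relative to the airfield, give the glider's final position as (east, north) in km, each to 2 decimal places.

Leg 1 (327°, 77 km): east 77 sin 327° = -41.94, north 77 cos 327° = 64.58
Leg 2 (181°, 69 km): east 69 sin 181° = -1.20, north 69 cos 181° = -68.99
Summing: -43.14 km east, -4.41 km north → (-43.14, -4.41).

(-43.14, -4.41)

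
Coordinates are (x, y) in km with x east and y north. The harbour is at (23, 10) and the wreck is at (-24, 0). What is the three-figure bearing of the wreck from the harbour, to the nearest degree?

258°

Δeast = -24 − 23 = -47.00; Δnorth = 0 − 10 = -10.00.
Bearing = atan2(Δeast, Δnorth) mod 360° = 257.99° ≈ 258°.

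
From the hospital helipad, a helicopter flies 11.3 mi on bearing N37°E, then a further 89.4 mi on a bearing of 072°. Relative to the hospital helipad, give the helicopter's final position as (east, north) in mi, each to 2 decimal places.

(91.82, 36.65)

Leg 1 (N37°E, 11.3 mi): east 11.3 sin 37° = 6.80, north 11.3 cos 37° = 9.02
Leg 2 (072°, 89.4 mi): east 89.4 sin 72° = 85.02, north 89.4 cos 72° = 27.63
Summing: 91.82 mi east, 36.65 mi north → (91.82, 36.65).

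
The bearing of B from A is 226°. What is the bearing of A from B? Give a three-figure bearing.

Back-bearing = 226° − 180° = 046°.

046°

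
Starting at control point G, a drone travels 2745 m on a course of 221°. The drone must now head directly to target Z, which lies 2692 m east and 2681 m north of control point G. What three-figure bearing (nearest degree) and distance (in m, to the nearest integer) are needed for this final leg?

043°, 6540 m

Leg 1 (221°, 2745 m): east 2745 sin 221° = -1800.88, north 2745 cos 221° = -2071.68
Current position: (-1800.88, -2071.68). Target: (2692, 2681). Remaining: Δeast = 4492.88, Δnorth = 4752.68.
Bearing = atan2(4492.88, 4752.68) mod 360° = 43.39°; distance = √((4492.88)² + (4752.68)²) = 6540.179 m.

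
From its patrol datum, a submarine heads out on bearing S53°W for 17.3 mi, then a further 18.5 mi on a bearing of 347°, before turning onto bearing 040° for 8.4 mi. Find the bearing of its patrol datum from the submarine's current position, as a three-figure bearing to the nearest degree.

138°

Leg 1 (S53°W, 17.3 mi): east 17.3 sin 233° = -13.82, north 17.3 cos 233° = -10.41
Leg 2 (347°, 18.5 mi): east 18.5 sin 347° = -4.16, north 18.5 cos 347° = 18.03
Leg 3 (040°, 8.4 mi): east 8.4 sin 40° = 5.40, north 8.4 cos 40° = 6.43
Net displacement: -12.58 east, 14.05 north. Direction back to start is (12.58, -14.05): bearing = atan2(12.58, -14.05) mod 360° = 138.16° ≈ 138°.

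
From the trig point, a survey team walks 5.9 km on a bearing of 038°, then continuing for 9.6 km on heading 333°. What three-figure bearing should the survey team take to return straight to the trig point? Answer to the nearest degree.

Leg 1 (038°, 5.9 km): east 5.9 sin 38° = 3.63, north 5.9 cos 38° = 4.65
Leg 2 (333°, 9.6 km): east 9.6 sin 333° = -4.36, north 9.6 cos 333° = 8.55
Net displacement: -0.73 east, 13.20 north. Direction back to start is (0.73, -13.20): bearing = atan2(0.73, -13.20) mod 360° = 176.85° ≈ 177°.

177°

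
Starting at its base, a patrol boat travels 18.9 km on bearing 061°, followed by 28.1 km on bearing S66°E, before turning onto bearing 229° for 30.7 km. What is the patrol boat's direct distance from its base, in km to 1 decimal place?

Leg 1 (061°, 18.9 km): east 18.9 sin 61° = 16.53, north 18.9 cos 61° = 9.16
Leg 2 (S66°E, 28.1 km): east 28.1 sin 114° = 25.67, north 28.1 cos 114° = -11.43
Leg 3 (229°, 30.7 km): east 30.7 sin 229° = -23.17, north 30.7 cos 229° = -20.14
Net: 19.03 east, -22.41 north. Distance = √((19.03)² + (-22.41)²) = 29.399 km.

29.4 km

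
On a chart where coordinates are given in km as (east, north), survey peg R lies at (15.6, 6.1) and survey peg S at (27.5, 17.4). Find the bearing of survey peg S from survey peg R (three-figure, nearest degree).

046°

Δeast = 27.5 − 15.6 = 11.90; Δnorth = 17.4 − 6.1 = 11.30.
Bearing = atan2(Δeast, Δnorth) mod 360° = 46.48° ≈ 046°.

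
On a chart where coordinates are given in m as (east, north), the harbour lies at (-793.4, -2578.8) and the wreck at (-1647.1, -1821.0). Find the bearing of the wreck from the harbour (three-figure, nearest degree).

312°

Δeast = -1647.1 − -793.4 = -853.70; Δnorth = -1821.0 − -2578.8 = 757.80.
Bearing = atan2(Δeast, Δnorth) mod 360° = 311.59° ≈ 312°.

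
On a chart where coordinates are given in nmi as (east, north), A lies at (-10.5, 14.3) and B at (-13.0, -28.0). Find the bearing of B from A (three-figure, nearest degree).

183°

Δeast = -13.0 − -10.5 = -2.50; Δnorth = -28.0 − 14.3 = -42.30.
Bearing = atan2(Δeast, Δnorth) mod 360° = 183.38° ≈ 183°.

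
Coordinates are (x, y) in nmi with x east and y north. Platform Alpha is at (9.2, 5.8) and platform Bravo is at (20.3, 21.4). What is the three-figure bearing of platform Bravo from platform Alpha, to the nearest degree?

035°

Δeast = 20.3 − 9.2 = 11.10; Δnorth = 21.4 − 5.8 = 15.60.
Bearing = atan2(Δeast, Δnorth) mod 360° = 35.43° ≈ 035°.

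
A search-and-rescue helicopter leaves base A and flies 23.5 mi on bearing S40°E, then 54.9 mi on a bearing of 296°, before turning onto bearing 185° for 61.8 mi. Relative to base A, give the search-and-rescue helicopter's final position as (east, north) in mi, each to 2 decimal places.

Leg 1 (S40°E, 23.5 mi): east 23.5 sin 140° = 15.11, north 23.5 cos 140° = -18.00
Leg 2 (296°, 54.9 mi): east 54.9 sin 296° = -49.34, north 54.9 cos 296° = 24.07
Leg 3 (185°, 61.8 mi): east 61.8 sin 185° = -5.39, north 61.8 cos 185° = -61.56
Summing: -39.62 mi east, -55.50 mi north → (-39.62, -55.50).

(-39.62, -55.50)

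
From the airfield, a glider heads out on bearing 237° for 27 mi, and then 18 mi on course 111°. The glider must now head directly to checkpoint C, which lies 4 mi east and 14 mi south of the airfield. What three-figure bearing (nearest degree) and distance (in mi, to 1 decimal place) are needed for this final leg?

054°, 12.2 mi

Leg 1 (237°, 27 mi): east 27 sin 237° = -22.64, north 27 cos 237° = -14.71
Leg 2 (111°, 18 mi): east 18 sin 111° = 16.80, north 18 cos 111° = -6.45
Current position: (-5.84, -21.16). Target: (4, -14). Remaining: Δeast = 9.84, Δnorth = 7.16.
Bearing = atan2(9.84, 7.16) mod 360° = 53.97°; distance = √((9.84)² + (7.16)²) = 12.167 mi.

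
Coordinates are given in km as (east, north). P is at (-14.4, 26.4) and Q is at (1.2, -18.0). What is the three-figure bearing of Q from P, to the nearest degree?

Δeast = 1.2 − -14.4 = 15.60; Δnorth = -18.0 − 26.4 = -44.40.
Bearing = atan2(Δeast, Δnorth) mod 360° = 160.64° ≈ 161°.

161°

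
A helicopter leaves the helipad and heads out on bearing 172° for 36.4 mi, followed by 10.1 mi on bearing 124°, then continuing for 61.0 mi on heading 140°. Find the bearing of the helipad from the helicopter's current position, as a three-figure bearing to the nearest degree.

329°

Leg 1 (172°, 36.4 mi): east 36.4 sin 172° = 5.07, north 36.4 cos 172° = -36.05
Leg 2 (124°, 10.1 mi): east 10.1 sin 124° = 8.37, north 10.1 cos 124° = -5.65
Leg 3 (140°, 61.0 mi): east 61.0 sin 140° = 39.21, north 61.0 cos 140° = -46.73
Net displacement: 52.65 east, -88.42 north. Direction back to start is (-52.65, 88.42): bearing = atan2(-52.65, 88.42) mod 360° = 329.23° ≈ 329°.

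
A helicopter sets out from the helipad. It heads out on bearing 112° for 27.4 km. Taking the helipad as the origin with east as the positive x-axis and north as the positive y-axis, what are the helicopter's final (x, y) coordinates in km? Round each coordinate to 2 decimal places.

Leg 1 (112°, 27.4 km): east 27.4 sin 112° = 25.40, north 27.4 cos 112° = -10.26
Summing: 25.40 km east, -10.26 km north → (25.40, -10.26).

(25.40, -10.26)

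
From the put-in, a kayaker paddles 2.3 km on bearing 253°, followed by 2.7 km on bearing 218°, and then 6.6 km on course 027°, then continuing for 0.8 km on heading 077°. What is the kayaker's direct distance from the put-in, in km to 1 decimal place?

Leg 1 (253°, 2.3 km): east 2.3 sin 253° = -2.20, north 2.3 cos 253° = -0.67
Leg 2 (218°, 2.7 km): east 2.7 sin 218° = -1.66, north 2.7 cos 218° = -2.13
Leg 3 (027°, 6.6 km): east 6.6 sin 27° = 3.00, north 6.6 cos 27° = 5.88
Leg 4 (077°, 0.8 km): east 0.8 sin 77° = 0.78, north 0.8 cos 77° = 0.18
Net: -0.09 east, 3.26 north. Distance = √((-0.09)² + (3.26)²) = 3.262 km.

3.3 km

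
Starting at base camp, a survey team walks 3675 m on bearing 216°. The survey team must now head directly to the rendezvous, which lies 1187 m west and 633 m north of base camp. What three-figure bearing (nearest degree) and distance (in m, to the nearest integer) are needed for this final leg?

Leg 1 (216°, 3675 m): east 3675 sin 216° = -2160.11, north 3675 cos 216° = -2973.14
Current position: (-2160.11, -2973.14). Target: (-1187, 633). Remaining: Δeast = 973.11, Δnorth = 3606.14.
Bearing = atan2(973.11, 3606.14) mod 360° = 15.10°; distance = √((973.11)² + (3606.14)²) = 3735.127 m.

015°, 3735 m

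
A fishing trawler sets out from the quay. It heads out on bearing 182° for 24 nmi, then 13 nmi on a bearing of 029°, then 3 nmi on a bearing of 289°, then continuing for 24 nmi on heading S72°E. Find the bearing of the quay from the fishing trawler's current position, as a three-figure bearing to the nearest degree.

307°

Leg 1 (182°, 24 nmi): east 24 sin 182° = -0.84, north 24 cos 182° = -23.99
Leg 2 (029°, 13 nmi): east 13 sin 29° = 6.30, north 13 cos 29° = 11.37
Leg 3 (289°, 3 nmi): east 3 sin 289° = -2.84, north 3 cos 289° = 0.98
Leg 4 (S72°E, 24 nmi): east 24 sin 108° = 22.83, north 24 cos 108° = -7.42
Net displacement: 25.45 east, -19.06 north. Direction back to start is (-25.45, 19.06): bearing = atan2(-25.45, 19.06) mod 360° = 306.82° ≈ 307°.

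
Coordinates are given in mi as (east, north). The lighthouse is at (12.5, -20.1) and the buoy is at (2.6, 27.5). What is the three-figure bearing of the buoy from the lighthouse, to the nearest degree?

348°

Δeast = 2.6 − 12.5 = -9.90; Δnorth = 27.5 − -20.1 = 47.60.
Bearing = atan2(Δeast, Δnorth) mod 360° = 348.25° ≈ 348°.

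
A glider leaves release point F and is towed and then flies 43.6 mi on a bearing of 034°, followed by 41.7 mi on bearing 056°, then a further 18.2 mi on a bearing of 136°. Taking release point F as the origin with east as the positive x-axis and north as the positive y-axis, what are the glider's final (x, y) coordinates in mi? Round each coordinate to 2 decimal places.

Leg 1 (034°, 43.6 mi): east 43.6 sin 34° = 24.38, north 43.6 cos 34° = 36.15
Leg 2 (056°, 41.7 mi): east 41.7 sin 56° = 34.57, north 41.7 cos 56° = 23.32
Leg 3 (136°, 18.2 mi): east 18.2 sin 136° = 12.64, north 18.2 cos 136° = -13.09
Summing: 71.59 mi east, 46.37 mi north → (71.59, 46.37).

(71.59, 46.37)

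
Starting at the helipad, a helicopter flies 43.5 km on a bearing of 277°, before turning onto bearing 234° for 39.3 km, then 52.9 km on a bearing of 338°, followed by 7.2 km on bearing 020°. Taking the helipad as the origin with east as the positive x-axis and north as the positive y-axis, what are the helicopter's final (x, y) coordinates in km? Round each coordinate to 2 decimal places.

Leg 1 (277°, 43.5 km): east 43.5 sin 277° = -43.18, north 43.5 cos 277° = 5.30
Leg 2 (234°, 39.3 km): east 39.3 sin 234° = -31.79, north 39.3 cos 234° = -23.10
Leg 3 (338°, 52.9 km): east 52.9 sin 338° = -19.82, north 52.9 cos 338° = 49.05
Leg 4 (020°, 7.2 km): east 7.2 sin 20° = 2.46, north 7.2 cos 20° = 6.77
Summing: -92.32 km east, 38.02 km north → (-92.32, 38.02).

(-92.32, 38.02)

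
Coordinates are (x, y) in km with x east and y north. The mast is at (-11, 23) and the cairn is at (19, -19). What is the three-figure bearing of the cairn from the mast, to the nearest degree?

Δeast = 19 − -11 = 30.00; Δnorth = -19 − 23 = -42.00.
Bearing = atan2(Δeast, Δnorth) mod 360° = 144.46° ≈ 144°.

144°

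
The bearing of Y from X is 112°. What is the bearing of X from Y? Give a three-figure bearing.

Back-bearing = 112° + 180° = 292°.

292°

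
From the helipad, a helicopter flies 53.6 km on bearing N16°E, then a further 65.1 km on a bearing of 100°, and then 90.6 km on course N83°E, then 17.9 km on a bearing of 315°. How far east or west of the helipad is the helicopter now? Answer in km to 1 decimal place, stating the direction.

Leg 1 (N16°E, 53.6 km): east 53.6 sin 16° = 14.77, north 53.6 cos 16° = 51.52
Leg 2 (100°, 65.1 km): east 65.1 sin 100° = 64.11, north 65.1 cos 100° = -11.30
Leg 3 (N83°E, 90.6 km): east 90.6 sin 83° = 89.92, north 90.6 cos 83° = 11.04
Leg 4 (315°, 17.9 km): east 17.9 sin 315° = -12.66, north 17.9 cos 315° = 12.66
Net east component: 156.15 km.

156.2 km east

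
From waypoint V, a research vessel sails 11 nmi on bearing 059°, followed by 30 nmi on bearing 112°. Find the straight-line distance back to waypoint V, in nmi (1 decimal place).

37.7 nmi

Leg 1 (059°, 11 nmi): east 11 sin 59° = 9.43, north 11 cos 59° = 5.67
Leg 2 (112°, 30 nmi): east 30 sin 112° = 27.82, north 30 cos 112° = -11.24
Net: 37.24 east, -5.57 north. Distance = √((37.24)² + (-5.57)²) = 37.659 nmi.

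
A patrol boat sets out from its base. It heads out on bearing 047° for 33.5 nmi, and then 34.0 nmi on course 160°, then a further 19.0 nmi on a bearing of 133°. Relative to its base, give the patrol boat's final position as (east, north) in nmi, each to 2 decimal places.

(50.02, -22.06)

Leg 1 (047°, 33.5 nmi): east 33.5 sin 47° = 24.50, north 33.5 cos 47° = 22.85
Leg 2 (160°, 34.0 nmi): east 34.0 sin 160° = 11.63, north 34.0 cos 160° = -31.95
Leg 3 (133°, 19.0 nmi): east 19.0 sin 133° = 13.90, north 19.0 cos 133° = -12.96
Summing: 50.02 nmi east, -22.06 nmi north → (50.02, -22.06).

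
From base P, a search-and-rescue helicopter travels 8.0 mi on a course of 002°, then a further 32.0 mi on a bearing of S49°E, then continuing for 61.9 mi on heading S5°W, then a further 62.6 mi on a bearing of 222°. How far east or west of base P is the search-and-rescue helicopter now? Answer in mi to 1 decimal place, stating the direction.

Leg 1 (002°, 8.0 mi): east 8.0 sin 2° = 0.28, north 8.0 cos 2° = 8.00
Leg 2 (S49°E, 32.0 mi): east 32.0 sin 131° = 24.15, north 32.0 cos 131° = -20.99
Leg 3 (S5°W, 61.9 mi): east 61.9 sin 185° = -5.39, north 61.9 cos 185° = -61.66
Leg 4 (222°, 62.6 mi): east 62.6 sin 222° = -41.89, north 62.6 cos 222° = -46.52
Net east component: -22.85 mi.

22.9 mi west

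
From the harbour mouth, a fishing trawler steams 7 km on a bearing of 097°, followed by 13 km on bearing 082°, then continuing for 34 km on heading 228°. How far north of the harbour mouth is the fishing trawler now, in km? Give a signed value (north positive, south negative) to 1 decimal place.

Leg 1 (097°, 7 km): east 7 sin 97° = 6.95, north 7 cos 97° = -0.85
Leg 2 (082°, 13 km): east 13 sin 82° = 12.87, north 13 cos 82° = 1.81
Leg 3 (228°, 34 km): east 34 sin 228° = -25.27, north 34 cos 228° = -22.75
Net north component: -21.79 km.

-21.8 km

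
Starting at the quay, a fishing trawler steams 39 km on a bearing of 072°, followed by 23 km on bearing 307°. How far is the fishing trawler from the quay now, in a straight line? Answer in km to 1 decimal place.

Leg 1 (072°, 39 km): east 39 sin 72° = 37.09, north 39 cos 72° = 12.05
Leg 2 (307°, 23 km): east 23 sin 307° = -18.37, north 23 cos 307° = 13.84
Net: 18.72 east, 25.89 north. Distance = √((18.72)² + (25.89)²) = 31.953 km.

32.0 km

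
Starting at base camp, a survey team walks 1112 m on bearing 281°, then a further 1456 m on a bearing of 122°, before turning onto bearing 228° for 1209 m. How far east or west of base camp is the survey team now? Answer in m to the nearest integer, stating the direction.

Leg 1 (281°, 1112 m): east 1112 sin 281° = -1091.57, north 1112 cos 281° = 212.18
Leg 2 (122°, 1456 m): east 1456 sin 122° = 1234.76, north 1456 cos 122° = -771.56
Leg 3 (228°, 1209 m): east 1209 sin 228° = -898.46, north 1209 cos 228° = -808.98
Net east component: -755.27 m.

755 m west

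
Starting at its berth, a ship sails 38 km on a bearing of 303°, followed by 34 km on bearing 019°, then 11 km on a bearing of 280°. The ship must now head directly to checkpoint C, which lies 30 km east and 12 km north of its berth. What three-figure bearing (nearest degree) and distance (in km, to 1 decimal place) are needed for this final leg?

125°, 75.0 km

Leg 1 (303°, 38 km): east 38 sin 303° = -31.87, north 38 cos 303° = 20.70
Leg 2 (019°, 34 km): east 34 sin 19° = 11.07, north 34 cos 19° = 32.15
Leg 3 (280°, 11 km): east 11 sin 280° = -10.83, north 11 cos 280° = 1.91
Current position: (-31.63, 54.75). Target: (30, 12). Remaining: Δeast = 61.63, Δnorth = -42.75.
Bearing = atan2(61.63, -42.75) mod 360° = 124.75°; distance = √((61.63)² + (-42.75)²) = 75.010 km.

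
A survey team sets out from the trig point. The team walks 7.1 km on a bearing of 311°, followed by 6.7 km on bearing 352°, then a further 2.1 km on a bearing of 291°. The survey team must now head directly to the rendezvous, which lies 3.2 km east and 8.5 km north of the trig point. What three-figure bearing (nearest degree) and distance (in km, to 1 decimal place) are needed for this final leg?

Leg 1 (311°, 7.1 km): east 7.1 sin 311° = -5.36, north 7.1 cos 311° = 4.66
Leg 2 (352°, 6.7 km): east 6.7 sin 352° = -0.93, north 6.7 cos 352° = 6.63
Leg 3 (291°, 2.1 km): east 2.1 sin 291° = -1.96, north 2.1 cos 291° = 0.75
Current position: (-8.25, 12.05). Target: (3.2, 8.5). Remaining: Δeast = 11.45, Δnorth = -3.55.
Bearing = atan2(11.45, -3.55) mod 360° = 107.20°; distance = √((11.45)² + (-3.55)²) = 11.988 km.

107°, 12.0 km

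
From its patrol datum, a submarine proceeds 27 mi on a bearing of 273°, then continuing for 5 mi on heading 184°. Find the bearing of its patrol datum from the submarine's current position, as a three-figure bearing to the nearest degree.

Leg 1 (273°, 27 mi): east 27 sin 273° = -26.96, north 27 cos 273° = 1.41
Leg 2 (184°, 5 mi): east 5 sin 184° = -0.35, north 5 cos 184° = -4.99
Net displacement: -27.31 east, -3.57 north. Direction back to start is (27.31, 3.57): bearing = atan2(27.31, 3.57) mod 360° = 82.54° ≈ 083°.

083°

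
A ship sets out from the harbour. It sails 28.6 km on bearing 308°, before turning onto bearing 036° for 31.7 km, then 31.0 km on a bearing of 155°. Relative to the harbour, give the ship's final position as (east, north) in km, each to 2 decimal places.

(9.20, 15.16)

Leg 1 (308°, 28.6 km): east 28.6 sin 308° = -22.54, north 28.6 cos 308° = 17.61
Leg 2 (036°, 31.7 km): east 31.7 sin 36° = 18.63, north 31.7 cos 36° = 25.65
Leg 3 (155°, 31.0 km): east 31.0 sin 155° = 13.10, north 31.0 cos 155° = -28.10
Summing: 9.20 km east, 15.16 km north → (9.20, 15.16).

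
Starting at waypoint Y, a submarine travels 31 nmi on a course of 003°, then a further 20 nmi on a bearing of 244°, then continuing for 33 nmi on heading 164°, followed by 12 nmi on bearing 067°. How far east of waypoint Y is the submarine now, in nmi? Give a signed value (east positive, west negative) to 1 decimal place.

3.8 nmi

Leg 1 (003°, 31 nmi): east 31 sin 3° = 1.62, north 31 cos 3° = 30.96
Leg 2 (244°, 20 nmi): east 20 sin 244° = -17.98, north 20 cos 244° = -8.77
Leg 3 (164°, 33 nmi): east 33 sin 164° = 9.10, north 33 cos 164° = -31.72
Leg 4 (067°, 12 nmi): east 12 sin 67° = 11.05, north 12 cos 67° = 4.69
Net east component: 3.79 nmi.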